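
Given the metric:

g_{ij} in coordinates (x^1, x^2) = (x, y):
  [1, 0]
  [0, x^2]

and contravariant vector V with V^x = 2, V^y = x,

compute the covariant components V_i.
V_i = g_{ij} V^j:
V_x = (1)(2) + (0)(x) = 2
V_y = (0)(2) + (x^2)(x) = x^3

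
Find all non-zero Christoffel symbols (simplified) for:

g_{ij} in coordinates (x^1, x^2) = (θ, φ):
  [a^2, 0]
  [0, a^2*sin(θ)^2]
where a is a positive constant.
Using Γ^k_{ij} = (1/2) g^{km} (∂_i g_{mj} + ∂_j g_{mi} - ∂_m g_{ij}); the metric is diagonal, so only the m = k term contributes.
Non-zero symbols (using the symmetry Γ^k_{ij} = Γ^k_{ji}):
Γ^θ_{φ φ} = (1/2) g^{θθ} (∂_φ g_{θφ} + ∂_φ g_{θφ} - ∂_θ g_{φφ}) = (1/2)(1/a^2)((0) + (0) - (a^2*sin(2*θ))) = -sin(2*θ)/2
Γ^φ_{θ φ} = (1/2) g^{φφ} (∂_θ g_{φφ} + ∂_φ g_{φθ} - ∂_φ g_{θφ}) = (1/2)(1/(a^2*sin(θ)^2))((a^2*sin(2*θ)) + (0) - (0)) = 1/tan(θ)
All other Christoffel symbols are zero.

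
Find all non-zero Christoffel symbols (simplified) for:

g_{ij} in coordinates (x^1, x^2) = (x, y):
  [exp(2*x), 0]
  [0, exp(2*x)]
Using Γ^k_{ij} = (1/2) g^{km} (∂_i g_{mj} + ∂_j g_{mi} - ∂_m g_{ij}); the metric is diagonal, so only the m = k term contributes.
Non-zero symbols (using the symmetry Γ^k_{ij} = Γ^k_{ji}):
Γ^x_{x x} = (1/2) g^{xx} (∂_x g_{xx} + ∂_x g_{xx} - ∂_x g_{xx}) = (1/2)(exp(-2*x))((2*exp(2*x)) + (2*exp(2*x)) - (2*exp(2*x))) = 1
Γ^x_{y y} = (1/2) g^{xx} (∂_y g_{xy} + ∂_y g_{xy} - ∂_x g_{yy}) = (1/2)(exp(-2*x))((0) + (0) - (2*exp(2*x))) = -1
Γ^y_{x y} = (1/2) g^{yy} (∂_x g_{yy} + ∂_y g_{yx} - ∂_y g_{xy}) = (1/2)(exp(-2*x))((2*exp(2*x)) + (0) - (0)) = 1
All other Christoffel symbols are zero.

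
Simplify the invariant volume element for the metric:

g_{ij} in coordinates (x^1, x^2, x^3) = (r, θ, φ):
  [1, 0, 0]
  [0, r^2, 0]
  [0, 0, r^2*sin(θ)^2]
det(g) = r^4*sin(θ)^2
√|det(g)| = r^2*sin(θ) (taking 0 < θ < π so that |sin(θ)| = sin(θ))
Volume element: dV = r^2*sin(θ) dr dθ dφ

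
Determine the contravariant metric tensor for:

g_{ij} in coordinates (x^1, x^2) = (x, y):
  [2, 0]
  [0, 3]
The metric is diagonal, so g^{ij} is diagonal with entries 1/g_{ii}: diag(1/2, 1/3).
g^{ij}:
  [1/2, 0]
  [0, 1/3]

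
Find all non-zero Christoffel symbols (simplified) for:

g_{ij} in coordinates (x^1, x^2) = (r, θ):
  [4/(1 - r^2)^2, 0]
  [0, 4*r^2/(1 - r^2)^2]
Using Γ^k_{ij} = (1/2) g^{km} (∂_i g_{mj} + ∂_j g_{mi} - ∂_m g_{ij}); the metric is diagonal, so only the m = k term contributes.
Non-zero symbols (using the symmetry Γ^k_{ij} = Γ^k_{ji}):
Γ^r_{r r} = (1/2) g^{rr} (∂_r g_{rr} + ∂_r g_{rr} - ∂_r g_{rr}) = (1/2)((1 - r^2)^2/4)((16*r/(1 - r^2)^3) + (16*r/(1 - r^2)^3) - (16*r/(1 - r^2)^3)) = 2*r/(1 - r^2)
Γ^r_{θ θ} = (1/2) g^{rr} (∂_θ g_{rθ} + ∂_θ g_{rθ} - ∂_r g_{θθ}) = (1/2)((1 - r^2)^2/4)((0) + (0) - (-8*(r^3 + r)/(r^2 - 1)^3)) = (r^3 + r)/(r^2 - 1)
Γ^θ_{r θ} = (1/2) g^{θθ} (∂_r g_{θθ} + ∂_θ g_{θr} - ∂_θ g_{rθ}) = (1/2)((1 - r^2)^2/(4*r^2))((-8*(r^3 + r)/(r^2 - 1)^3) + (0) - (0)) = (-r^2 - 1)/(r^3 - r)
All other Christoffel symbols are zero.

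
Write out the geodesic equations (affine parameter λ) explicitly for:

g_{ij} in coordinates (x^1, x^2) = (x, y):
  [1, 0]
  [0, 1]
Geodesic equation: d^2x^k/dλ^2 + Γ^k_{ij} (dx^i/dλ)(dx^j/dλ) = 0.
All Christoffel symbols vanish, so the geodesics are straight lines:
d^2x/dλ^2 = 0
d^2y/dλ^2 = 0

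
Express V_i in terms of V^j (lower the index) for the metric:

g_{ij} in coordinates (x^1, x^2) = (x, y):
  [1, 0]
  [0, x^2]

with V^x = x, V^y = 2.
V_i = g_{ij} V^j:
V_x = (1)(x) + (0)(2) = x
V_y = (0)(x) + (x^2)(2) = 2*x^2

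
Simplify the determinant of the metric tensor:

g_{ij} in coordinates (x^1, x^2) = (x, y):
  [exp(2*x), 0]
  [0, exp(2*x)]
For a 2×2 metric: det(g) = g_{11}·g_{22} - g_{12}·g_{21}
= (exp(2*x))·(exp(2*x)) - (0)·(0)
= exp(4*x) - 0
det(g) = exp(4*x)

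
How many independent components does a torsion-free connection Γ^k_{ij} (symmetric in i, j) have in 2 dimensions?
Γ^k_{ij} has n choices for the upper index and n(n+1)/2 independent symmetric lower index pairs.
Total = 2 × 2×3/2 = 2 × 3 = 6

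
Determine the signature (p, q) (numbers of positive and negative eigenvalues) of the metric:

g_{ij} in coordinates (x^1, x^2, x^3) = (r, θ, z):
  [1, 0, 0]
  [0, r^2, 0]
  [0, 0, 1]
The metric is diagonal, so its eigenvalues are the diagonal entries: 1, r^2, 1 (at a generic point, where coordinate-dependent entries are positive).
3 positive, 0 negative.
(3, 0) - Riemannian (positive definite)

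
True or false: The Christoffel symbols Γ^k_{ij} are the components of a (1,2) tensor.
Under a change of coordinates Γ picks up an inhomogeneous term ∂²x/∂x'∂x'; e.g. Γ = 0 in Cartesian coordinates but Γ^r_{θθ} = -r in polar coordinates on the same flat plane.
False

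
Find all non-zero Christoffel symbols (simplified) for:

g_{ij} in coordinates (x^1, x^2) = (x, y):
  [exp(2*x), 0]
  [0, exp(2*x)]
Using Γ^k_{ij} = (1/2) g^{km} (∂_i g_{mj} + ∂_j g_{mi} - ∂_m g_{ij}); the metric is diagonal, so only the m = k term contributes.
Non-zero symbols (using the symmetry Γ^k_{ij} = Γ^k_{ji}):
Γ^x_{x x} = (1/2) g^{xx} (∂_x g_{xx} + ∂_x g_{xx} - ∂_x g_{xx}) = (1/2)(exp(-2*x))((2*exp(2*x)) + (2*exp(2*x)) - (2*exp(2*x))) = 1
Γ^x_{y y} = (1/2) g^{xx} (∂_y g_{xy} + ∂_y g_{xy} - ∂_x g_{yy}) = (1/2)(exp(-2*x))((0) + (0) - (2*exp(2*x))) = -1
Γ^y_{x y} = (1/2) g^{yy} (∂_x g_{yy} + ∂_y g_{yx} - ∂_y g_{xy}) = (1/2)(exp(-2*x))((2*exp(2*x)) + (0) - (0)) = 1
All other Christoffel symbols are zero.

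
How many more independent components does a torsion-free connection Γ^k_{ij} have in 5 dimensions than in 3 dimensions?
Independent components in n dimensions: n × n(n+1)/2 = n^2(n+1)/2.
5D: 5 × 15 = 75
3D: 3 × 6 = 18
Difference = 75 - 18 = 57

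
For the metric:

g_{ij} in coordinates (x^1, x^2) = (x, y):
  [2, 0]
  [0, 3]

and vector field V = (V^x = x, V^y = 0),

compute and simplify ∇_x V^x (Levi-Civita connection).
All Christoffel symbols are zero.
∇_x V^x = ∂_x V^x + Γ^x_{x j} V^j
  = (1) + (0)(x) + (0)(0)
  = 1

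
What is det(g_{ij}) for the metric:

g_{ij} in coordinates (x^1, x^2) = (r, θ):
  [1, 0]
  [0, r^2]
For a 2×2 metric: det(g) = g_{11}·g_{22} - g_{12}·g_{21}
= (1)·(r^2) - (0)·(0)
= r^2 - 0
det(g) = r^2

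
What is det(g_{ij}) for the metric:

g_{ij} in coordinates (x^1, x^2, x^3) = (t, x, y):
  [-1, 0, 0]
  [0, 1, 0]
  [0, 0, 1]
Diagonal metric: det(g) = g_{11}·g_{22}·g_{33}
= (-1)·(1)·(1)
det(g) = -1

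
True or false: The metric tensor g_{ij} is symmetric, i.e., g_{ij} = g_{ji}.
By definition the metric is a symmetric bilinear form, g_{ij} = g_{ji}.
True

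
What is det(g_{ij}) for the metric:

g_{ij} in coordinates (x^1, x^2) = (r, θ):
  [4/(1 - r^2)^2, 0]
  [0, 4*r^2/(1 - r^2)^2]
For a 2×2 metric: det(g) = g_{11}·g_{22} - g_{12}·g_{21}
= (4/(1 - r^2)^2)·(4*r^2/(1 - r^2)^2) - (0)·(0)
= 16*r^2/(1 - r^2)^4 - 0
det(g) = 16*r^2/(1 - r^2)^4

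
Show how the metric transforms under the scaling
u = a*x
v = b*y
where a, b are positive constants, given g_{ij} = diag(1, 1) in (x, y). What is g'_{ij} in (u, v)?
Invert the transformation: x = u/a, y = v/b
g'_{ij} = (∂x^k/∂x'^i)(∂x^l/∂x'^j) g_{kl}; with g_{kl} = δ_{kl} this is Σ_k (∂x^k/∂x'^i)(∂x^k/∂x'^j).
Jacobian: ∂x/∂u = 1/a, ∂x/∂v = 0, ∂y/∂u = 0, ∂y/∂v = 1/b
g'_{uu} = (1/a)(1/a) + (0)(0) = 1/a^2
g'_{uv} = (1/a)(0) + (0)(1/b) = 0
g'_{vv} = (0)(0) + (1/b)(1/b) = 1/b^2
g'_{ij} = diag(1/a^2, 1/b^2)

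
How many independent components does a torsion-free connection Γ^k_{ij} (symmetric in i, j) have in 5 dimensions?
Γ^k_{ij} has n choices for the upper index and n(n+1)/2 independent symmetric lower index pairs.
Total = 5 × 5×6/2 = 5 × 15 = 75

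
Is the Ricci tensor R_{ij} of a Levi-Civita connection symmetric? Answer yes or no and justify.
R_{ij} = R^k_{ikj}; the pair symmetry R_{kilj} = R_{ljki} gives R_{ij} = R_{ji}.
Yes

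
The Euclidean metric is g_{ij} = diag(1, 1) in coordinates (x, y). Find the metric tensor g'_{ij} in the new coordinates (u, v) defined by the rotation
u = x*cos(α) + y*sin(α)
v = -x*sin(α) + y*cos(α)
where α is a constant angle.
Invert the transformation: x = u*cos(α) - v*sin(α), y = u*sin(α) + v*cos(α)
g'_{ij} = (∂x^k/∂x'^i)(∂x^l/∂x'^j) g_{kl}; with g_{kl} = δ_{kl} this is Σ_k (∂x^k/∂x'^i)(∂x^k/∂x'^j).
Jacobian: ∂x/∂u = cos(α), ∂x/∂v = -sin(α), ∂y/∂u = sin(α), ∂y/∂v = cos(α)
g'_{uu} = (cos(α))(cos(α)) + (sin(α))(sin(α)) = 1
g'_{uv} = (cos(α))(-sin(α)) + (sin(α))(cos(α)) = 0
g'_{vv} = (-sin(α))(-sin(α)) + (cos(α))(cos(α)) = 1
g'_{ij} = diag(1, 1)
The Euclidean metric is invariant under rotations.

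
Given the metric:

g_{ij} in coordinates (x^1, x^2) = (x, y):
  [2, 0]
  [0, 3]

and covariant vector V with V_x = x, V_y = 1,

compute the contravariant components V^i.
Inverse metric (diagonal): g^{xx} = 1/2, g^{yy} = 1/3
V^i = g^{ij} V_j:
V^x = (1/2)(x) + (0)(1) = x/2
V^y = (0)(x) + (1/3)(1) = 1/3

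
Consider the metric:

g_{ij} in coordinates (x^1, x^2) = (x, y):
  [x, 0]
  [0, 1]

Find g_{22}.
With x^1 = x, x^2 = y, g_{22} = g_{yy} is the row-2, column-2 entry of the matrix.
g_{22} = 1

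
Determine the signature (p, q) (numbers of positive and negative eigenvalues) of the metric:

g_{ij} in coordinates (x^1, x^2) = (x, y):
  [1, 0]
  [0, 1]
The metric is diagonal, so its eigenvalues are the diagonal entries: 1, 1 (at a generic point, where coordinate-dependent entries are positive).
2 positive, 0 negative.
(2, 0) - Riemannian (positive definite)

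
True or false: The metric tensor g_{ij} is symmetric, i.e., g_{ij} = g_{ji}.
By definition the metric is a symmetric bilinear form, g_{ij} = g_{ji}.
True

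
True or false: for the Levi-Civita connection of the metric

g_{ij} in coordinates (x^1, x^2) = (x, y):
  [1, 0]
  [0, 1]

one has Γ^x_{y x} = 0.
Γ^x_{y x} = (1/2) g^{xx} (∂_y g_{xx} + ∂_x g_{xy} - ∂_x g_{yx}) = (1/2)(1)((0) + (0) - (0)) = 0
This equals the proposed value 0.
True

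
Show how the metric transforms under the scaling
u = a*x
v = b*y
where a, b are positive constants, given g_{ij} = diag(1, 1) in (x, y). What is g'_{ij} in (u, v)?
Invert the transformation: x = u/a, y = v/b
g'_{ij} = (∂x^k/∂x'^i)(∂x^l/∂x'^j) g_{kl}; with g_{kl} = δ_{kl} this is Σ_k (∂x^k/∂x'^i)(∂x^k/∂x'^j).
Jacobian: ∂x/∂u = 1/a, ∂x/∂v = 0, ∂y/∂u = 0, ∂y/∂v = 1/b
g'_{uu} = (1/a)(1/a) + (0)(0) = 1/a^2
g'_{uv} = (1/a)(0) + (0)(1/b) = 0
g'_{vv} = (0)(0) + (1/b)(1/b) = 1/b^2
g'_{ij} = diag(1/a^2, 1/b^2)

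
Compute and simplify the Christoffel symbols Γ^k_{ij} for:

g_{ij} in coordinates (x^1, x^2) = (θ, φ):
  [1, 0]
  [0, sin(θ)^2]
Using Γ^k_{ij} = (1/2) g^{km} (∂_i g_{mj} + ∂_j g_{mi} - ∂_m g_{ij}); the metric is diagonal, so only the m = k term contributes.
Non-zero symbols (using the symmetry Γ^k_{ij} = Γ^k_{ji}):
Γ^θ_{φ φ} = (1/2) g^{θθ} (∂_φ g_{θφ} + ∂_φ g_{θφ} - ∂_θ g_{φφ}) = (1/2)(1)((0) + (0) - (sin(2*θ))) = -sin(2*θ)/2
Γ^φ_{θ φ} = (1/2) g^{φφ} (∂_θ g_{φφ} + ∂_φ g_{φθ} - ∂_φ g_{θφ}) = (1/2)(1/sin(θ)^2)((sin(2*θ)) + (0) - (0)) = 1/tan(θ)
All other Christoffel symbols are zero.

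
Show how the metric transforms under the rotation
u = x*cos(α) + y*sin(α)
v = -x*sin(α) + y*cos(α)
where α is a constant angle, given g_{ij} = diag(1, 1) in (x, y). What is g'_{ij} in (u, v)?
Invert the transformation: x = u*cos(α) - v*sin(α), y = u*sin(α) + v*cos(α)
g'_{ij} = (∂x^k/∂x'^i)(∂x^l/∂x'^j) g_{kl}; with g_{kl} = δ_{kl} this is Σ_k (∂x^k/∂x'^i)(∂x^k/∂x'^j).
Jacobian: ∂x/∂u = cos(α), ∂x/∂v = -sin(α), ∂y/∂u = sin(α), ∂y/∂v = cos(α)
g'_{uu} = (cos(α))(cos(α)) + (sin(α))(sin(α)) = 1
g'_{uv} = (cos(α))(-sin(α)) + (sin(α))(cos(α)) = 0
g'_{vv} = (-sin(α))(-sin(α)) + (cos(α))(cos(α)) = 1
g'_{ij} = diag(1, 1)
The Euclidean metric is invariant under rotations.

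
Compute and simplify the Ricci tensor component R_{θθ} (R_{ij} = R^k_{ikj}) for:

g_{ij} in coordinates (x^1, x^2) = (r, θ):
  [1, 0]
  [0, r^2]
Non-zero Christoffel symbols (Γ^k_{ij} = Γ^k_{ji}):
Γ^r_{θ θ} = -r
Γ^θ_{r θ} = 1/r
R^r_{θ r θ} = ∂_r Γ^r_{θ θ} - ∂_θ Γ^r_{θ r} + Γ^r_{r m} Γ^m_{θ θ} - Γ^r_{θ m} Γ^m_{θ r}
  = (-1) - (0) + (0) - (-1) = 0
R^θ_{θ θ θ} = 0 (a repeated index in an antisymmetric pair)
R_{θθ} = R^r_{θ r θ} + R^θ_{θ θ θ} = (0) + (0) = 0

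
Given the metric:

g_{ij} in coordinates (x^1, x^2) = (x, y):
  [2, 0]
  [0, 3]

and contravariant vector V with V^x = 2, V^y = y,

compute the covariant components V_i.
V_i = g_{ij} V^j:
V_x = (2)(2) + (0)(y) = 4
V_y = (0)(2) + (3)(y) = 3*y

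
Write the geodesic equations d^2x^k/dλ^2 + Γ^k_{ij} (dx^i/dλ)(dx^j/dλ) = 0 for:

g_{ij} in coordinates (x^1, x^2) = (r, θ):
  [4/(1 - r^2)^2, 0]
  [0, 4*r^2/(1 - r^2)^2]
Geodesic equation: d^2x^k/dλ^2 + Γ^k_{ij} (dx^i/dλ)(dx^j/dλ) = 0.
Non-zero Christoffel symbols:
Γ^r_{r r} = 2*r/(1 - r^2)
Γ^r_{θ θ} = (r^3 + r)/(r^2 - 1)
Γ^θ_{r θ} = (-r^2 - 1)/(r^3 - r)
Substituting (the symmetric pair Γ^k_{ij}, Γ^k_{ji} combines into a factor 2):
d^2r/dλ^2 + (2*r/(1 - r^2)) (dr/dλ)^2 + ((r^3 + r)/(r^2 - 1)) (dθ/dλ)^2 = 0
d^2θ/dλ^2 + ((-2*r^2 - 2)/(r^3 - r)) (dr/dλ)(dθ/dλ) = 0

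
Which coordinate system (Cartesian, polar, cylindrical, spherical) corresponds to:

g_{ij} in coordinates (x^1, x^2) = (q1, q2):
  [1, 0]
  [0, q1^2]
The line element ds^2 = dq1^2 + q1^2 dq2^2 is dr^2 + r^2 dθ^2 with q1 = r, q2 = θ.
polar coordinates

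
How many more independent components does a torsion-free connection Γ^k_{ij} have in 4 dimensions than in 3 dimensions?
Independent components in n dimensions: n × n(n+1)/2 = n^2(n+1)/2.
4D: 4 × 10 = 40
3D: 3 × 6 = 18
Difference = 40 - 18 = 22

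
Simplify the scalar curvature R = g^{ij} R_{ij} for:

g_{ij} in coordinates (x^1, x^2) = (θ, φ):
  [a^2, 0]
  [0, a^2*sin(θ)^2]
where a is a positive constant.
Non-zero Christoffel symbols (Γ^k_{ij} = Γ^k_{ji}):
Γ^θ_{φ φ} = -sin(2*θ)/2
Γ^φ_{θ φ} = 1/tan(θ)
Ricci tensor (R_{ij} = R^k_{ikj}): R_{θθ} = 1, R_{θφ} = 0, R_{φφ} = sin(θ)^2
Inverse metric: g^{θθ} = 1/a^2, g^{φφ} = 1/(a^2*sin(θ)^2)
R = g^{ij} R_{ij} = (1/a^2)(1) + (1/(a^2*sin(θ)^2))(sin(θ)^2) = 2/a^2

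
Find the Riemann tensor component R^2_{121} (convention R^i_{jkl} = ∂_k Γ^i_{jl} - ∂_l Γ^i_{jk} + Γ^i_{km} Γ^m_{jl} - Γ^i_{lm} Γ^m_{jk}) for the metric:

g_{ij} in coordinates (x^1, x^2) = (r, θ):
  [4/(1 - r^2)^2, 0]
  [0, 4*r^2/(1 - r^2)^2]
Non-zero Christoffel symbols (Γ^k_{ij} = Γ^k_{ji}):
Γ^r_{r r} = 2*r/(1 - r^2)
Γ^r_{θ θ} = (r^3 + r)/(r^2 - 1)
Γ^θ_{r θ} = (-r^2 - 1)/(r^3 - r)
R^θ_{r θ r} = ∂_θ Γ^θ_{r r} - ∂_r Γ^θ_{r θ} + Γ^θ_{θ m} Γ^m_{r r} - Γ^θ_{r m} Γ^m_{r θ}
  = (0) - ((r^4 + 4*r^2 - 1)/(r^3 - r)^2) + (2*(r^2 + 1)/(r^2 - 1)^2) - ((r^2 + 1)^2/(r^3 - r)^2) = -4/(r^2 - 1)^2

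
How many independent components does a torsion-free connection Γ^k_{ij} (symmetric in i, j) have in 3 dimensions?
Γ^k_{ij} has n choices for the upper index and n(n+1)/2 independent symmetric lower index pairs.
Total = 3 × 3×4/2 = 3 × 6 = 18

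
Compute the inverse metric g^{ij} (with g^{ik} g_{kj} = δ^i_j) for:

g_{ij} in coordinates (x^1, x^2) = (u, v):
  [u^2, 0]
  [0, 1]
The metric is diagonal, so g^{ij} is diagonal with entries 1/g_{ii}: diag(1/(u^2), 1).
g^{ij}:
  [1/u^2, 0]
  [0, 1]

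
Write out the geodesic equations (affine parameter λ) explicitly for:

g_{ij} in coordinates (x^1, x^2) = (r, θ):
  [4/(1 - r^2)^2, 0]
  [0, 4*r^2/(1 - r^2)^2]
Geodesic equation: d^2x^k/dλ^2 + Γ^k_{ij} (dx^i/dλ)(dx^j/dλ) = 0.
Non-zero Christoffel symbols:
Γ^r_{r r} = 2*r/(1 - r^2)
Γ^r_{θ θ} = (r^3 + r)/(r^2 - 1)
Γ^θ_{r θ} = (-r^2 - 1)/(r^3 - r)
Substituting (the symmetric pair Γ^k_{ij}, Γ^k_{ji} combines into a factor 2):
d^2r/dλ^2 + (2*r/(1 - r^2)) (dr/dλ)^2 + ((r^3 + r)/(r^2 - 1)) (dθ/dλ)^2 = 0
d^2θ/dλ^2 + ((-2*r^2 - 2)/(r^3 - r)) (dr/dλ)(dθ/dλ) = 0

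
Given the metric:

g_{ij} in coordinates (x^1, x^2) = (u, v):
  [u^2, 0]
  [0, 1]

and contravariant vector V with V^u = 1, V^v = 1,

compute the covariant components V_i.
V_i = g_{ij} V^j:
V_u = (u^2)(1) + (0)(1) = u^2
V_v = (0)(1) + (1)(1) = 1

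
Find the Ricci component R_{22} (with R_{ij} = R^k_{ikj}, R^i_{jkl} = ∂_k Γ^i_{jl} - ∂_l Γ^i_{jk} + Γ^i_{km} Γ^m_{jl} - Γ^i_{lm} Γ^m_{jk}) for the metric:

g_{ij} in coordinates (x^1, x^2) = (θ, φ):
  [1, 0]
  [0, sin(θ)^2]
Non-zero Christoffel symbols (Γ^k_{ij} = Γ^k_{ji}):
Γ^θ_{φ φ} = -sin(2*θ)/2
Γ^φ_{θ φ} = 1/tan(θ)
R^θ_{φ θ φ} = ∂_θ Γ^θ_{φ φ} - ∂_φ Γ^θ_{φ θ} + Γ^θ_{θ m} Γ^m_{φ φ} - Γ^θ_{φ m} Γ^m_{φ θ}
  = (-cos(2*θ)) - (0) + (0) - (-cos(θ)^2) = sin(θ)^2
R^φ_{φ φ φ} = 0 (a repeated index in an antisymmetric pair)
R_{φφ} = R^θ_{φ θ φ} + R^φ_{φ φ φ} = (sin(θ)^2) + (0) = sin(θ)^2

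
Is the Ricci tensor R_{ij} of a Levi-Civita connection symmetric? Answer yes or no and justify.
R_{ij} = R^k_{ikj}; the pair symmetry R_{kilj} = R_{ljki} gives R_{ij} = R_{ji}.
Yes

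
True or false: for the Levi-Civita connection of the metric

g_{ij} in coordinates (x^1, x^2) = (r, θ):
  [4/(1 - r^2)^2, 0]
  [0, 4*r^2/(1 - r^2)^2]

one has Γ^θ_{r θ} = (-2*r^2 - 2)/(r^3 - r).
Γ^θ_{r θ} = (1/2) g^{θθ} (∂_r g_{θθ} + ∂_θ g_{θr} - ∂_θ g_{rθ}) = (1/2)((1 - r^2)^2/(4*r^2))((-8*(r^3 + r)/(r^2 - 1)^3) + (0) - (0)) = (-r^2 - 1)/(r^3 - r)
This differs from the proposed value (-2*r^2 - 2)/(r^3 - r).
False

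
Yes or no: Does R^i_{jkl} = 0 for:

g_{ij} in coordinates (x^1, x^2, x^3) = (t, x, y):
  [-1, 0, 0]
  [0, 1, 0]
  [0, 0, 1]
All metric components are constant, so every Christoffel symbol vanishes and R^i_{jkl} = 0.
Yes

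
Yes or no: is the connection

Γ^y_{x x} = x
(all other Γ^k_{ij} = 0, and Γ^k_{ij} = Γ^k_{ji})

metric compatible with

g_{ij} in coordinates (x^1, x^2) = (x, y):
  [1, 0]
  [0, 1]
Using ∇_k g_{ij} = ∂_k g_{ij} - Γ^m_{ki} g_{mj} - Γ^m_{kj} g_{im}:
∇_x g_{xy} = (0) - (x) - (0) = -x ≠ 0
So the connection is not metric compatible (it is not the Levi-Civita connection).
No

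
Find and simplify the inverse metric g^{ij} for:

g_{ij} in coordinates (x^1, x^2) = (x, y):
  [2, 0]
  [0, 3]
The metric is diagonal, so g^{ij} is diagonal with entries 1/g_{ii}: diag(1/2, 1/3).
g^{ij}:
  [1/2, 0]
  [0, 1/3]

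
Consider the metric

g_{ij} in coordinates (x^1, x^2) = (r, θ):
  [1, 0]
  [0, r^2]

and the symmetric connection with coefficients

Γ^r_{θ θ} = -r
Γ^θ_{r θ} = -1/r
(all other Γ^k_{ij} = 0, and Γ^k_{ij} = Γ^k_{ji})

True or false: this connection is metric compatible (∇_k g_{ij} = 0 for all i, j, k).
Using ∇_k g_{ij} = ∂_k g_{ij} - Γ^m_{ki} g_{mj} - Γ^m_{kj} g_{im}:
∇_r g_{θθ} = (2*r) - (-r) - (-r) = 4*r ≠ 0
So the connection is not metric compatible (it is not the Levi-Civita connection).
False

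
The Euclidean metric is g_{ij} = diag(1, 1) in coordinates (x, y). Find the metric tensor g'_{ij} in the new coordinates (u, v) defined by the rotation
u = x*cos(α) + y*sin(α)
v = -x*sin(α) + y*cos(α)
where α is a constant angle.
Invert the transformation: x = u*cos(α) - v*sin(α), y = u*sin(α) + v*cos(α)
g'_{ij} = (∂x^k/∂x'^i)(∂x^l/∂x'^j) g_{kl}; with g_{kl} = δ_{kl} this is Σ_k (∂x^k/∂x'^i)(∂x^k/∂x'^j).
Jacobian: ∂x/∂u = cos(α), ∂x/∂v = -sin(α), ∂y/∂u = sin(α), ∂y/∂v = cos(α)
g'_{uu} = (cos(α))(cos(α)) + (sin(α))(sin(α)) = 1
g'_{uv} = (cos(α))(-sin(α)) + (sin(α))(cos(α)) = 0
g'_{vv} = (-sin(α))(-sin(α)) + (cos(α))(cos(α)) = 1
g'_{ij} = diag(1, 1)
The Euclidean metric is invariant under rotations.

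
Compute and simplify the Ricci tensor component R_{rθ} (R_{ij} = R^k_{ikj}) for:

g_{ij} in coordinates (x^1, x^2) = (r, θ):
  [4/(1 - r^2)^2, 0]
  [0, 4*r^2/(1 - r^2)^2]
Non-zero Christoffel symbols (Γ^k_{ij} = Γ^k_{ji}):
Γ^r_{r r} = 2*r/(1 - r^2)
Γ^r_{θ θ} = (r^3 + r)/(r^2 - 1)
Γ^θ_{r θ} = (-r^2 - 1)/(r^3 - r)
R^r_{r r θ} = 0 (a repeated index in an antisymmetric pair)
R^θ_{r θ θ} = 0 (a repeated index in an antisymmetric pair)
R_{rθ} = R^r_{r r θ} + R^θ_{r θ θ} = (0) + (0) = 0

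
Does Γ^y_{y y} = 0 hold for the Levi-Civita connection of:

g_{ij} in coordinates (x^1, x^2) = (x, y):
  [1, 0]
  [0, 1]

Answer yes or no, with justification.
Γ^y_{y y} = (1/2) g^{yy} (∂_y g_{yy} + ∂_y g_{yy} - ∂_y g_{yy}) = (1/2)(1)((0) + (0) - (0)) = 0
This equals the proposed value 0.
Yes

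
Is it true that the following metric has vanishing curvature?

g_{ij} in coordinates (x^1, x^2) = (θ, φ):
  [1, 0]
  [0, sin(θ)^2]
Non-zero Christoffel symbols:
Γ^θ_{φ φ} = -sin(2*θ)/2
Γ^φ_{θ φ} = 1/tan(θ)
Ricci tensor: R_{θθ} = 1, R_{θφ} = 0, R_{φφ} = sin(θ)^2
The Ricci tensor is non-zero, so the Riemann tensor is non-zero: not flat.
No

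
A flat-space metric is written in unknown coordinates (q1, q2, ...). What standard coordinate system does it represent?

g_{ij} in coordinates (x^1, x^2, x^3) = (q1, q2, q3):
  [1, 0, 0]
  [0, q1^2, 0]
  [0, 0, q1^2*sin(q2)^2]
The line element ds^2 = dq1^2 + q1^2 dq2^2 + q1^2 sin(q2)^2 dq3^2 is dr^2 + r^2 dθ^2 + r^2 sin(θ)^2 dφ^2 with q1 = r, q2 = θ, q3 = φ.
spherical coordinates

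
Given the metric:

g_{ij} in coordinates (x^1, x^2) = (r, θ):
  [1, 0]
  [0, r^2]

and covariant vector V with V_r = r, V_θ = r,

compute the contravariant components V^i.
Inverse metric (diagonal): g^{rr} = 1, g^{θθ} = 1/r^2
V^i = g^{ij} V_j:
V^r = (1)(r) + (0)(r) = r
V^θ = (0)(r) + (1/r^2)(r) = 1/r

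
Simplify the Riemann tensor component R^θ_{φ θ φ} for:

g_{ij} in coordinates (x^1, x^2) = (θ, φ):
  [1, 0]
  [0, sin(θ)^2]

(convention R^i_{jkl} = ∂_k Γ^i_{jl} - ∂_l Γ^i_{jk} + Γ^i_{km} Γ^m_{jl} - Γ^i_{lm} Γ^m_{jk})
Non-zero Christoffel symbols (Γ^k_{ij} = Γ^k_{ji}):
Γ^θ_{φ φ} = -sin(2*θ)/2
Γ^φ_{θ φ} = 1/tan(θ)
R^θ_{φ θ φ} = ∂_θ Γ^θ_{φ φ} - ∂_φ Γ^θ_{φ θ} + Γ^θ_{θ m} Γ^m_{φ φ} - Γ^θ_{φ m} Γ^m_{φ θ}
  = (-cos(2*θ)) - (0) + (0) - (-cos(θ)^2) = sin(θ)^2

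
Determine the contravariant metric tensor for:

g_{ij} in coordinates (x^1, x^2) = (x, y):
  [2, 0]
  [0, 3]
The metric is diagonal, so g^{ij} is diagonal with entries 1/g_{ii}: diag(1/2, 1/3).
g^{ij}:
  [1/2, 0]
  [0, 1/3]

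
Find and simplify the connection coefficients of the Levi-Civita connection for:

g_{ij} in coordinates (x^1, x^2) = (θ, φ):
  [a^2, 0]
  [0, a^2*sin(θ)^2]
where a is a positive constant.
Using Γ^k_{ij} = (1/2) g^{km} (∂_i g_{mj} + ∂_j g_{mi} - ∂_m g_{ij}); the metric is diagonal, so only the m = k term contributes.
Non-zero symbols (using the symmetry Γ^k_{ij} = Γ^k_{ji}):
Γ^θ_{φ φ} = (1/2) g^{θθ} (∂_φ g_{θφ} + ∂_φ g_{θφ} - ∂_θ g_{φφ}) = (1/2)(1/a^2)((0) + (0) - (a^2*sin(2*θ))) = -sin(2*θ)/2
Γ^φ_{θ φ} = (1/2) g^{φφ} (∂_θ g_{φφ} + ∂_φ g_{φθ} - ∂_φ g_{θφ}) = (1/2)(1/(a^2*sin(θ)^2))((a^2*sin(2*θ)) + (0) - (0)) = 1/tan(θ)
All other Christoffel symbols are zero.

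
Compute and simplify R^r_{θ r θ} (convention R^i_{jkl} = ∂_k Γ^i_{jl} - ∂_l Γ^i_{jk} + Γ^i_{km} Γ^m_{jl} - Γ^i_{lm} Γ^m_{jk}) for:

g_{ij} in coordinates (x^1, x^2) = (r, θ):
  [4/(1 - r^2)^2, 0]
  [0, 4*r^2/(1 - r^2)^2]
Non-zero Christoffel symbols (Γ^k_{ij} = Γ^k_{ji}):
Γ^r_{r r} = 2*r/(1 - r^2)
Γ^r_{θ θ} = (r^3 + r)/(r^2 - 1)
Γ^θ_{r θ} = (-r^2 - 1)/(r^3 - r)
R^r_{θ r θ} = ∂_r Γ^r_{θ θ} - ∂_θ Γ^r_{θ r} + Γ^r_{r m} Γ^m_{θ θ} - Γ^r_{θ m} Γ^m_{θ r}
  = ((r^4 - 4*r^2 - 1)/(r^2 - 1)^2) - (0) + (-2*r^2*(r^2 + 1)/(r^2 - 1)^2) - (-(r^2 + 1)^2/(r^2 - 1)^2) = -4*r^2/(r^2 - 1)^2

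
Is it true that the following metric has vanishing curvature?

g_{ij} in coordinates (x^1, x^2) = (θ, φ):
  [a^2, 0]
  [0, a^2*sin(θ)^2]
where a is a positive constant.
Non-zero Christoffel symbols:
Γ^θ_{φ φ} = -sin(2*θ)/2
Γ^φ_{θ φ} = 1/tan(θ)
Ricci tensor: R_{θθ} = 1, R_{θφ} = 0, R_{φφ} = sin(θ)^2
The Ricci tensor is non-zero, so the Riemann tensor is non-zero: not flat.
No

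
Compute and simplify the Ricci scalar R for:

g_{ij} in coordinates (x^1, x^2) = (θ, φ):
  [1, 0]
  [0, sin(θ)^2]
Non-zero Christoffel symbols (Γ^k_{ij} = Γ^k_{ji}):
Γ^θ_{φ φ} = -sin(2*θ)/2
Γ^φ_{θ φ} = 1/tan(θ)
Ricci tensor (R_{ij} = R^k_{ikj}): R_{θθ} = 1, R_{θφ} = 0, R_{φφ} = sin(θ)^2
Inverse metric: g^{θθ} = 1, g^{φφ} = 1/sin(θ)^2
R = g^{ij} R_{ij} = (1)(1) + (1/sin(θ)^2)(sin(θ)^2) = 2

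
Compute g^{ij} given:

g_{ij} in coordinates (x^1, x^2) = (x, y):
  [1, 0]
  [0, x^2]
The metric is diagonal, so g^{ij} is diagonal with entries 1/g_{ii}: diag(1, 1/(x^2)).
g^{ij}:
  [1, 0]
  [0, 1/x^2]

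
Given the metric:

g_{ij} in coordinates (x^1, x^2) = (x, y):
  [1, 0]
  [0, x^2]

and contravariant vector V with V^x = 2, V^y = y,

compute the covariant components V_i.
V_i = g_{ij} V^j:
V_x = (1)(2) + (0)(y) = 2
V_y = (0)(2) + (x^2)(y) = x^2*y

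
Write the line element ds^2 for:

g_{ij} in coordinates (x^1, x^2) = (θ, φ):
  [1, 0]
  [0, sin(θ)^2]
ds^2 = g_{ij} dx^i dx^j; only the non-zero components contribute.
ds^2 = dθ^2 + sin(θ)^2 dφ^2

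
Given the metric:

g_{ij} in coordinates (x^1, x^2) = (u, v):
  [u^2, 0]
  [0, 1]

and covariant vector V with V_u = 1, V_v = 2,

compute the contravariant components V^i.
Inverse metric (diagonal): g^{uu} = 1/u^2, g^{vv} = 1
V^i = g^{ij} V_j:
V^u = (1/u^2)(1) + (0)(2) = 1/u^2
V^v = (0)(1) + (1)(2) = 2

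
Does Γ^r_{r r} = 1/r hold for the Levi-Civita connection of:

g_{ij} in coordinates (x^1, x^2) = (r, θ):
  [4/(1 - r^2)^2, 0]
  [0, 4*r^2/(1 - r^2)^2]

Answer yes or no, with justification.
Γ^r_{r r} = (1/2) g^{rr} (∂_r g_{rr} + ∂_r g_{rr} - ∂_r g_{rr}) = (1/2)((1 - r^2)^2/4)((16*r/(1 - r^2)^3) + (16*r/(1 - r^2)^3) - (16*r/(1 - r^2)^3)) = 2*r/(1 - r^2)
This differs from the proposed value 1/r.
No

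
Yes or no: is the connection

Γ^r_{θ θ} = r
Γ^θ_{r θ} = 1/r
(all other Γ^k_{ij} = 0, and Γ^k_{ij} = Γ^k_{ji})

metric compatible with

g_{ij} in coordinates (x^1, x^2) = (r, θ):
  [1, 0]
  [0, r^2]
Using ∇_k g_{ij} = ∂_k g_{ij} - Γ^m_{ki} g_{mj} - Γ^m_{kj} g_{im}:
∇_θ g_{rθ} = (0) - (r) - (r) = -2*r ≠ 0
So the connection is not metric compatible (it is not the Levi-Civita connection).
No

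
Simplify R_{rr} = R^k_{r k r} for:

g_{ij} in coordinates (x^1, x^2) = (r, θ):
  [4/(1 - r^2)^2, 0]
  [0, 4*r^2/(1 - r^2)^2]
Non-zero Christoffel symbols (Γ^k_{ij} = Γ^k_{ji}):
Γ^r_{r r} = 2*r/(1 - r^2)
Γ^r_{θ θ} = (r^3 + r)/(r^2 - 1)
Γ^θ_{r θ} = (-r^2 - 1)/(r^3 - r)
R^r_{r r r} = 0 (a repeated index in an antisymmetric pair)
R^θ_{r θ r} = ∂_θ Γ^θ_{r r} - ∂_r Γ^θ_{r θ} + Γ^θ_{θ m} Γ^m_{r r} - Γ^θ_{r m} Γ^m_{r θ}
  = (0) - ((r^4 + 4*r^2 - 1)/(r^3 - r)^2) + (2*(r^2 + 1)/(r^2 - 1)^2) - ((r^2 + 1)^2/(r^3 - r)^2) = -4/(r^2 - 1)^2
R_{rr} = R^r_{r r r} + R^θ_{r θ r} = (0) + (-4/(r^2 - 1)^2) = -4/(r^2 - 1)^2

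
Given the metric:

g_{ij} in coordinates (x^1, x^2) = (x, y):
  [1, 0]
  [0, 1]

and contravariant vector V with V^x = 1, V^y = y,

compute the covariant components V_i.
V_i = g_{ij} V^j:
V_x = (1)(1) + (0)(y) = 1
V_y = (0)(1) + (1)(y) = y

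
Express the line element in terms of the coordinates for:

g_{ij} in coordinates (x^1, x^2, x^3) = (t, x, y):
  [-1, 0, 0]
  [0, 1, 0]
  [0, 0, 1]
ds^2 = g_{ij} dx^i dx^j; only the non-zero components contribute.
ds^2 = -dt^2 + dx^2 + dy^2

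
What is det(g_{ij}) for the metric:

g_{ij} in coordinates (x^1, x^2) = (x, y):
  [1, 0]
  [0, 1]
For a 2×2 metric: det(g) = g_{11}·g_{22} - g_{12}·g_{21}
= (1)·(1) - (0)·(0)
= 1 - 0
det(g) = 1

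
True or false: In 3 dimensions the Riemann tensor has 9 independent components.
n^2(n^2-1)/12 = 9·8/12 = 6 independent components for n = 3.
False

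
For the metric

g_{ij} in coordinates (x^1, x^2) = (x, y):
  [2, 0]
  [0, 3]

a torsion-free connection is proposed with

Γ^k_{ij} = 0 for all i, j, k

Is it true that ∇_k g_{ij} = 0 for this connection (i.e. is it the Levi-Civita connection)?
Using ∇_k g_{ij} = ∂_k g_{ij} - Γ^m_{ki} g_{mj} - Γ^m_{kj} g_{im}:
e.g. ∇_x g_{yy} = (0) - (0) - (0) = 0
Every component ∇_k g_{ij} vanishes: the connection is metric compatible.
Yes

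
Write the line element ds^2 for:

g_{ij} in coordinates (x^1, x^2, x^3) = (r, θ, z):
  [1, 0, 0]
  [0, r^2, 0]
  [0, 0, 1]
ds^2 = g_{ij} dx^i dx^j; only the non-zero components contribute.
ds^2 = dr^2 + r^2 dθ^2 + dz^2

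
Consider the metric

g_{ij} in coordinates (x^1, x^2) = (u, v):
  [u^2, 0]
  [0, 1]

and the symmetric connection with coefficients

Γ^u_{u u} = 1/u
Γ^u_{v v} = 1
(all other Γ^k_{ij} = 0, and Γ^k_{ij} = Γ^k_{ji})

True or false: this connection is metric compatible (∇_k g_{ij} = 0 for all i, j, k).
Using ∇_k g_{ij} = ∂_k g_{ij} - Γ^m_{ki} g_{mj} - Γ^m_{kj} g_{im}:
∇_v g_{uv} = (0) - (0) - (u^2) = -u^2 ≠ 0
So the connection is not metric compatible (it is not the Levi-Civita connection).
False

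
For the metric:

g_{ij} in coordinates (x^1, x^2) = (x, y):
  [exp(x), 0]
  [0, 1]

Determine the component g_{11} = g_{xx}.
With x^1 = x, x^2 = y, g_{11} = g_{xx} is the row-1, column-1 entry of the matrix.
g_{11} = exp(x)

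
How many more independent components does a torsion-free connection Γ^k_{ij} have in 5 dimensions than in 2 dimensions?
Independent components in n dimensions: n × n(n+1)/2 = n^2(n+1)/2.
5D: 5 × 15 = 75
2D: 2 × 3 = 6
Difference = 75 - 6 = 69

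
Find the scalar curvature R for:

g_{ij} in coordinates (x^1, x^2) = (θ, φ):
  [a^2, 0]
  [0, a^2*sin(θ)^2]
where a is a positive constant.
Non-zero Christoffel symbols (Γ^k_{ij} = Γ^k_{ji}):
Γ^θ_{φ φ} = -sin(2*θ)/2
Γ^φ_{θ φ} = 1/tan(θ)
Ricci tensor (R_{ij} = R^k_{ikj}): R_{θθ} = 1, R_{θφ} = 0, R_{φφ} = sin(θ)^2
Inverse metric: g^{θθ} = 1/a^2, g^{φφ} = 1/(a^2*sin(θ)^2)
R = g^{ij} R_{ij} = (1/a^2)(1) + (1/(a^2*sin(θ)^2))(sin(θ)^2) = 2/a^2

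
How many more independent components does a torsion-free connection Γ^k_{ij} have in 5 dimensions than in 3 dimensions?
Independent components in n dimensions: n × n(n+1)/2 = n^2(n+1)/2.
5D: 5 × 15 = 75
3D: 3 × 6 = 18
Difference = 75 - 18 = 57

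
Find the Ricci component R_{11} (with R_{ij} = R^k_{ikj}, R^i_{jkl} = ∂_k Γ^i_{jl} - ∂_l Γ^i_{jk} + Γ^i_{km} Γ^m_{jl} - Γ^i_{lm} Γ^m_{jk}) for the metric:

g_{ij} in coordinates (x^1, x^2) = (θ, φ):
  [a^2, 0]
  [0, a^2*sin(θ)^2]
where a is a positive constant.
Non-zero Christoffel symbols (Γ^k_{ij} = Γ^k_{ji}):
Γ^θ_{φ φ} = -sin(2*θ)/2
Γ^φ_{θ φ} = 1/tan(θ)
R^θ_{θ θ θ} = 0 (a repeated index in an antisymmetric pair)
R^φ_{θ φ θ} = ∂_φ Γ^φ_{θ θ} - ∂_θ Γ^φ_{θ φ} + Γ^φ_{φ m} Γ^m_{θ θ} - Γ^φ_{θ m} Γ^m_{θ φ}
  = (0) - (-1/sin(θ)^2) + (0) - (1/tan(θ)^2) = 1
R_{θθ} = R^θ_{θ θ θ} + R^φ_{θ φ θ} = (0) + (1) = 1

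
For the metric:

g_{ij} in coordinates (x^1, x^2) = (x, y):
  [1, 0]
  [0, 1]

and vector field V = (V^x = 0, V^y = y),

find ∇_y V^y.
All Christoffel symbols are zero.
∇_y V^y = ∂_y V^y + Γ^y_{y j} V^j
  = (1) + (0)(0) + (0)(y)
  = 1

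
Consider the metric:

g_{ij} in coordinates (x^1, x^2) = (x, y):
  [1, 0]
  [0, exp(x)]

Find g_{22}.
With x^1 = x, x^2 = y, g_{22} = g_{yy} is the row-2, column-2 entry of the matrix.
g_{22} = exp(x)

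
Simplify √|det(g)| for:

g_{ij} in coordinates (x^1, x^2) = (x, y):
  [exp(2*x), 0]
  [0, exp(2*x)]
det(g) = exp(4*x)
√|det(g)| = exp(2*x)
Volume element: dV = exp(2*x) dx dy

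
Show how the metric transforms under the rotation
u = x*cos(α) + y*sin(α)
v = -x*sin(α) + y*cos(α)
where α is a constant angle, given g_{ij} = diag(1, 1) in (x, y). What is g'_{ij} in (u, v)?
Invert the transformation: x = u*cos(α) - v*sin(α), y = u*sin(α) + v*cos(α)
g'_{ij} = (∂x^k/∂x'^i)(∂x^l/∂x'^j) g_{kl}; with g_{kl} = δ_{kl} this is Σ_k (∂x^k/∂x'^i)(∂x^k/∂x'^j).
Jacobian: ∂x/∂u = cos(α), ∂x/∂v = -sin(α), ∂y/∂u = sin(α), ∂y/∂v = cos(α)
g'_{uu} = (cos(α))(cos(α)) + (sin(α))(sin(α)) = 1
g'_{uv} = (cos(α))(-sin(α)) + (sin(α))(cos(α)) = 0
g'_{vv} = (-sin(α))(-sin(α)) + (cos(α))(cos(α)) = 1
g'_{ij} = diag(1, 1)
The Euclidean metric is invariant under rotations.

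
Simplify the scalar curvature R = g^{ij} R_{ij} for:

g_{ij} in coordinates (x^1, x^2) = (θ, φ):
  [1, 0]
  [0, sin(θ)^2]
Non-zero Christoffel symbols (Γ^k_{ij} = Γ^k_{ji}):
Γ^θ_{φ φ} = -sin(2*θ)/2
Γ^φ_{θ φ} = 1/tan(θ)
Ricci tensor (R_{ij} = R^k_{ikj}): R_{θθ} = 1, R_{θφ} = 0, R_{φφ} = sin(θ)^2
Inverse metric: g^{θθ} = 1, g^{φφ} = 1/sin(θ)^2
R = g^{ij} R_{ij} = (1)(1) + (1/sin(θ)^2)(sin(θ)^2) = 2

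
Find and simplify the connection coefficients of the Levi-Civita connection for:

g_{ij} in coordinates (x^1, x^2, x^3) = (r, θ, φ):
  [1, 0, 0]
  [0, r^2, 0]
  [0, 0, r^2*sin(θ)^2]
Using Γ^k_{ij} = (1/2) g^{km} (∂_i g_{mj} + ∂_j g_{mi} - ∂_m g_{ij}); the metric is diagonal, so only the m = k term contributes.
Non-zero symbols (using the symmetry Γ^k_{ij} = Γ^k_{ji}):
Γ^r_{θ θ} = (1/2) g^{rr} (∂_θ g_{rθ} + ∂_θ g_{rθ} - ∂_r g_{θθ}) = (1/2)(1)((0) + (0) - (2*r)) = -r
Γ^r_{φ φ} = (1/2) g^{rr} (∂_φ g_{rφ} + ∂_φ g_{rφ} - ∂_r g_{φφ}) = (1/2)(1)((0) + (0) - (2*r*sin(θ)^2)) = -r*sin(θ)^2
Γ^θ_{r θ} = (1/2) g^{θθ} (∂_r g_{θθ} + ∂_θ g_{θr} - ∂_θ g_{rθ}) = (1/2)(1/r^2)((2*r) + (0) - (0)) = 1/r
Γ^θ_{φ φ} = (1/2) g^{θθ} (∂_φ g_{θφ} + ∂_φ g_{θφ} - ∂_θ g_{φφ}) = (1/2)(1/r^2)((0) + (0) - (r^2*sin(2*θ))) = -sin(2*θ)/2
Γ^φ_{r φ} = (1/2) g^{φφ} (∂_r g_{φφ} + ∂_φ g_{φr} - ∂_φ g_{rφ}) = (1/2)(1/(r^2*sin(θ)^2))((2*r*sin(θ)^2) + (0) - (0)) = 1/r
Γ^φ_{θ φ} = (1/2) g^{φφ} (∂_θ g_{φφ} + ∂_φ g_{φθ} - ∂_φ g_{θφ}) = (1/2)(1/(r^2*sin(θ)^2))((r^2*sin(2*θ)) + (0) - (0)) = 1/tan(θ)
All other Christoffel symbols are zero.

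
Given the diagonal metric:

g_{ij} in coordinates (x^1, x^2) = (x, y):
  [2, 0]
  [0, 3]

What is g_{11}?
With x^1 = x, x^2 = y, g_{11} = g_{xx} is the row-1, column-1 entry of the matrix.
g_{11} = 2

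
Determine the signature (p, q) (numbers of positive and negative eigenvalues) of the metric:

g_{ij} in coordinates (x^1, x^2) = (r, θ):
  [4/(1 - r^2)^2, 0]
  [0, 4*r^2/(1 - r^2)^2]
The metric is diagonal, so its eigenvalues are the diagonal entries: 4/(1 - r^2)^2, 4*r^2/(1 - r^2)^2 (at a generic point, where coordinate-dependent entries are positive).
2 positive, 0 negative.
(2, 0) - Riemannian (positive definite)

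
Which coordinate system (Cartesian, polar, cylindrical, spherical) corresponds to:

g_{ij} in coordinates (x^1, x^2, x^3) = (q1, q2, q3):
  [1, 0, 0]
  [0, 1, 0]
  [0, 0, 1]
All components are constant and the metric is the identity, i.e. orthonormal rectilinear coordinates.
Cartesian (3D) coordinates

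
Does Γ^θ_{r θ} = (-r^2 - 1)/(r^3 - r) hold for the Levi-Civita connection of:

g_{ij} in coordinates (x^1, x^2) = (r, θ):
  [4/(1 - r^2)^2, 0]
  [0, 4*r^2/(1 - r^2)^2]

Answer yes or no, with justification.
Γ^θ_{r θ} = (1/2) g^{θθ} (∂_r g_{θθ} + ∂_θ g_{θr} - ∂_θ g_{rθ}) = (1/2)((1 - r^2)^2/(4*r^2))((-8*(r^3 + r)/(r^2 - 1)^3) + (0) - (0)) = (-r^2 - 1)/(r^3 - r)
This equals the proposed value (-r^2 - 1)/(r^3 - r).
Yes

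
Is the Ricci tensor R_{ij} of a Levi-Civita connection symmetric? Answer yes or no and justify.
R_{ij} = R^k_{ikj}; the pair symmetry R_{kilj} = R_{ljki} gives R_{ij} = R_{ji}.
Yes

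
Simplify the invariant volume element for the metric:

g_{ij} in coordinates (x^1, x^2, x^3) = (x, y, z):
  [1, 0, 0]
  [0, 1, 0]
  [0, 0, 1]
det(g) = 1
√|det(g)| = 1
Volume element: dV = 1 dx dy dz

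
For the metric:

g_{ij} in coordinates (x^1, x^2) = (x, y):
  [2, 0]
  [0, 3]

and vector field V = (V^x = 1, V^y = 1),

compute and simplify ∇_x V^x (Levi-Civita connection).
All Christoffel symbols are zero.
∇_x V^x = ∂_x V^x + Γ^x_{x j} V^j
  = (0) + (0)(1) + (0)(1)
  = 0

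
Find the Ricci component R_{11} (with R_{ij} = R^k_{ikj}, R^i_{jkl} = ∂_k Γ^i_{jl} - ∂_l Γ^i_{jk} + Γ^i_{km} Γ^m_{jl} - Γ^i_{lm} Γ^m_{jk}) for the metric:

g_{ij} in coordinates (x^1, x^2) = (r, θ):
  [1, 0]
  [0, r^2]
Non-zero Christoffel symbols (Γ^k_{ij} = Γ^k_{ji}):
Γ^r_{θ θ} = -r
Γ^θ_{r θ} = 1/r
R^r_{r r r} = 0 (a repeated index in an antisymmetric pair)
R^θ_{r θ r} = ∂_θ Γ^θ_{r r} - ∂_r Γ^θ_{r θ} + Γ^θ_{θ m} Γ^m_{r r} - Γ^θ_{r m} Γ^m_{r θ}
  = (0) - (-1/r^2) + (0) - (1/r^2) = 0
R_{rr} = R^r_{r r r} + R^θ_{r θ r} = (0) + (0) = 0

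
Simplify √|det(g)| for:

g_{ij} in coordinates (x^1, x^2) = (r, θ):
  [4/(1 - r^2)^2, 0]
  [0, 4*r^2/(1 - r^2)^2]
det(g) = 16*r^2/(1 - r^2)^4
√|det(g)| = 4*r/(r^2 - 1)^2
Volume element: dV = 4*r/(r^2 - 1)^2 dr dθ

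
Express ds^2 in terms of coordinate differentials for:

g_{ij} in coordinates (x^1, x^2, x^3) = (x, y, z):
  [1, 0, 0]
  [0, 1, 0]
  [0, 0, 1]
ds^2 = g_{ij} dx^i dx^j; only the non-zero components contribute.
ds^2 = dx^2 + dy^2 + dz^2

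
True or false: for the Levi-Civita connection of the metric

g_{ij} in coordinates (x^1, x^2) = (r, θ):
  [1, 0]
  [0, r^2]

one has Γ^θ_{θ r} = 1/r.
Γ^θ_{θ r} = (1/2) g^{θθ} (∂_θ g_{θr} + ∂_r g_{θθ} - ∂_θ g_{θr}) = (1/2)(1/r^2)((0) + (2*r) - (0)) = 1/r
This equals the proposed value 1/r.
True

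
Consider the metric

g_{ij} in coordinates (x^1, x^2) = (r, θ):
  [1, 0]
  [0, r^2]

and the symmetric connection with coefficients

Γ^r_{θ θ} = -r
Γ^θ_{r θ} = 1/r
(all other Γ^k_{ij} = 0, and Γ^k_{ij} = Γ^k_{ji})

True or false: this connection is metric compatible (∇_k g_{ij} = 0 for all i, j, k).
Using ∇_k g_{ij} = ∂_k g_{ij} - Γ^m_{ki} g_{mj} - Γ^m_{kj} g_{im}:
e.g. ∇_r g_{θθ} = (2*r) - (r) - (r) = 0
Every component ∇_k g_{ij} vanishes: the connection is metric compatible.
True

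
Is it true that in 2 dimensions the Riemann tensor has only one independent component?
The number of independent components is n^2(n^2-1)/12 = 4·3/12 = 1 for n = 2 (e.g. R_{1212}).
Yes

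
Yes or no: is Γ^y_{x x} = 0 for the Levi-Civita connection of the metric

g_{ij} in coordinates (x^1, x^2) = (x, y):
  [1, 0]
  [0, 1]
Γ^y_{x x} = (1/2) g^{yy} (∂_x g_{yx} + ∂_x g_{yx} - ∂_y g_{xx}) = (1/2)(1)((0) + (0) - (0)) = 0
This equals the proposed value 0.
Yes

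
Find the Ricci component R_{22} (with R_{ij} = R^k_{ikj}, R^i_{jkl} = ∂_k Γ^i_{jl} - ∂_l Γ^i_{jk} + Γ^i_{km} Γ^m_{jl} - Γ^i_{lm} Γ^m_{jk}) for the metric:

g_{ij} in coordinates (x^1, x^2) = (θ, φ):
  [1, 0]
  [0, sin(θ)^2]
Non-zero Christoffel symbols (Γ^k_{ij} = Γ^k_{ji}):
Γ^θ_{φ φ} = -sin(2*θ)/2
Γ^φ_{θ φ} = 1/tan(θ)
R^θ_{φ θ φ} = ∂_θ Γ^θ_{φ φ} - ∂_φ Γ^θ_{φ θ} + Γ^θ_{θ m} Γ^m_{φ φ} - Γ^θ_{φ m} Γ^m_{φ θ}
  = (-cos(2*θ)) - (0) + (0) - (-cos(θ)^2) = sin(θ)^2
R^φ_{φ φ φ} = 0 (a repeated index in an antisymmetric pair)
R_{φφ} = R^θ_{φ θ φ} + R^φ_{φ φ φ} = (sin(θ)^2) + (0) = sin(θ)^2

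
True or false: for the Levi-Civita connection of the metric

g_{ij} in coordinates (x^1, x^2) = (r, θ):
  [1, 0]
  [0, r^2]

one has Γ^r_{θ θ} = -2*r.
Γ^r_{θ θ} = (1/2) g^{rr} (∂_θ g_{rθ} + ∂_θ g_{rθ} - ∂_r g_{θθ}) = (1/2)(1)((0) + (0) - (2*r)) = -r
This differs from the proposed value -2*r.
False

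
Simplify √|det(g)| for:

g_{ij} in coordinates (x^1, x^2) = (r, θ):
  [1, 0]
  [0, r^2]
det(g) = r^2
√|det(g)| = r
Volume element: dV = r dr dθ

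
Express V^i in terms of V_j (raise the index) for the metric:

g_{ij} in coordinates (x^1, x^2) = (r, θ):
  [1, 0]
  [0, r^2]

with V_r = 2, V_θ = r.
Inverse metric (diagonal): g^{rr} = 1, g^{θθ} = 1/r^2
V^i = g^{ij} V_j:
V^r = (1)(2) + (0)(r) = 2
V^θ = (0)(2) + (1/r^2)(r) = 1/r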